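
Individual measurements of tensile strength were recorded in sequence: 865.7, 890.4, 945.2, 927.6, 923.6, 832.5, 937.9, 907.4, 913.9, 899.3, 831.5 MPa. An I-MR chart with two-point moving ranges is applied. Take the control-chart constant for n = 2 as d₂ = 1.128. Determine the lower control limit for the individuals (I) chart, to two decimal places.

786.82

X̄ = (865.7 + 890.4 + 945.2 + 927.6 + 923.6 + 832.5 + 937.9 + 907.4 + 913.9 + 899.3 + 831.5) / 11 = 897.7273
Moving ranges: 24.7, 54.8, 17.6, 4.0, 91.1, 105.4, 30.5, 6.5, 14.6, 67.8; M̄R̄ = 417.0000 / 10 = 41.7000
LCL = X̄ − 3·M̄R̄/d₂ = 897.7273 − 3 × 41.7000 / 1.128 = 786.8230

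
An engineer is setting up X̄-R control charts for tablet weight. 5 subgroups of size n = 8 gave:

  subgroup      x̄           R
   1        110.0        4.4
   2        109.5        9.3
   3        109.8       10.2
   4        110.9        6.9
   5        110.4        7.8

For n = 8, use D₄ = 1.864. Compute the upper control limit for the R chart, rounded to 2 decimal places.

14.39

R̄ = (4.4 + 9.3 + 10.2 + 6.9 + 7.8) / 5 = 38.6000 / 5 = 7.7200
UCL_R = D₄·R̄ = 1.864 × 7.7200 = 14.3901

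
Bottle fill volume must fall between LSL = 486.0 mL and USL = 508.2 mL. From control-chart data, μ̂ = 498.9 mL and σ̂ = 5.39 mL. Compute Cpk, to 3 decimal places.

Cpu = (USL − μ̂) / (3σ̂) = (508.2 − 498.9) / (3 × 5.39) = 0.5751; Cpl = (μ̂ − LSL) / (3σ̂) = (498.9 − 486.0) / (3 × 5.39) = 0.7978; Cpk = min(Cpu, Cpl) = 0.5751

0.575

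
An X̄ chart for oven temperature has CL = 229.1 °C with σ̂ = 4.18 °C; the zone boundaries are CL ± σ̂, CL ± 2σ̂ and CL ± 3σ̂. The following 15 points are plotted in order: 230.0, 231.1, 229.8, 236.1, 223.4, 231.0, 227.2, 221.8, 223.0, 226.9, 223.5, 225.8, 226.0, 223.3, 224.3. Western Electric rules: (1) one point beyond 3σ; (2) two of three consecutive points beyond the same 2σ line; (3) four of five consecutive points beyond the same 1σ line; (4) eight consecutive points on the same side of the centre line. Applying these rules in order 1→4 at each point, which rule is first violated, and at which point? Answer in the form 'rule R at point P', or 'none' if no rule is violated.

Zone of each point (C = within 1σ̂, B = 1σ̂–2σ̂, A = 2σ̂–3σ̂, * = beyond 3σ̂; sign = side of CL): 1:+C, 2:+C, 3:+C, 4:+B, 5:-B, 6:+C, 7:-C, 8:-B, 9:-B, 10:-C, 11:-B, 12:-C, 13:-C, 14:-B, 15:-B
Rule 4 (eight consecutive points on the same side of the centre line) is satisfied at point 14.

rule 4 at point 14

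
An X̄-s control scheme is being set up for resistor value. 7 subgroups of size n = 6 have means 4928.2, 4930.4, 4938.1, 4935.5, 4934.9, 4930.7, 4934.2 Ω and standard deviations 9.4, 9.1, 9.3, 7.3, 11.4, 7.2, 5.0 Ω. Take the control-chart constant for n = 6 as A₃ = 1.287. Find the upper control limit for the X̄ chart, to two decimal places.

4943.94

X̄̄ = (4928.2 + 4930.4 + 4938.1 + 4935.5 + 4934.9 + 4930.7 + 4934.2) / 7 = 4933.1429
s̄ = (9.4 + 9.1 + 9.3 + 7.3 + 11.4 + 7.2 + 5.0) / 7 = 8.3857
UCL = X̄̄ + A₃·s̄ = 4933.1429 + 1.287 × 8.3857 = 4943.9353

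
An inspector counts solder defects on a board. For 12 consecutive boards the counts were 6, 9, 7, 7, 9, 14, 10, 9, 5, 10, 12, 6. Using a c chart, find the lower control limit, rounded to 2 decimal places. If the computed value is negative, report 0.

c̄ = (6 + 9 + 7 + 7 + 9 + 14 + 10 + 9 + 5 + 10 + 12 + 6) / 12 = 104 / 12 = 8.6667
LCL = c̄ − 3√c̄ = 8.6667 − 3 × 2.9439 = -0.1651 → 0 (cannot be negative)

0.00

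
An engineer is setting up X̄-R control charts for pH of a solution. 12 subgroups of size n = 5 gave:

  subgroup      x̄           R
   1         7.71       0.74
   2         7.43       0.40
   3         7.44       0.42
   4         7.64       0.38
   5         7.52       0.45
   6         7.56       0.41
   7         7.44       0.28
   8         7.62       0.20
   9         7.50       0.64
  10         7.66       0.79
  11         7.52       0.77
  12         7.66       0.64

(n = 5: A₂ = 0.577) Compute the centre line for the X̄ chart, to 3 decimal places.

7.558

X̄̄ = (7.71 + 7.43 + 7.44 + 7.64 + 7.52 + 7.56 + 7.44 + 7.62 + 7.50 + 7.66 + 7.52 + 7.66) / 12 = 90.7000 / 12 = 7.5583
CL = X̄̄ = 7.5583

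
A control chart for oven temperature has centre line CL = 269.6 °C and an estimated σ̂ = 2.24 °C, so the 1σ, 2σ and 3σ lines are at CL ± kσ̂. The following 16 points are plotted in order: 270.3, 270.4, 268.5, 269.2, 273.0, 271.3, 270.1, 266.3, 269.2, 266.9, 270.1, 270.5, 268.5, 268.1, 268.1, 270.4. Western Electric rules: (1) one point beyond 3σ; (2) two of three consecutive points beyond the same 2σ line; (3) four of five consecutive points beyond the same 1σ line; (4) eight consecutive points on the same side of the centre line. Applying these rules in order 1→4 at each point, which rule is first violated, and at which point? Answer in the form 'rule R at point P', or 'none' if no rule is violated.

none

Zone of each point (C = within 1σ̂, B = 1σ̂–2σ̂, A = 2σ̂–3σ̂, * = beyond 3σ̂; sign = side of CL): 1:+C, 2:+C, 3:-C, 4:-C, 5:+B, 6:+C, 7:+C, 8:-B, 9:-C, 10:-B, 11:+C, 12:+C, 13:-C, 14:-C, 15:-C, 16:+C
No rule fires across all 16 points.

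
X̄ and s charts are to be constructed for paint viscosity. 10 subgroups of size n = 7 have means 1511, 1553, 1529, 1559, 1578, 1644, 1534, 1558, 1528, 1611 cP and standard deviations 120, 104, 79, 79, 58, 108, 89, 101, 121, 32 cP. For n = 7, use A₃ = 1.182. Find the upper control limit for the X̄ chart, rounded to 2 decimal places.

X̄̄ = (1511 + 1553 + 1529 + 1559 + 1578 + 1644 + 1534 + 1558 + 1528 + 1611) / 10 = 1560.5000
s̄ = (120 + 104 + 79 + 79 + 58 + 108 + 89 + 101 + 121 + 32) / 10 = 89.1000
UCL = X̄̄ + A₃·s̄ = 1560.5000 + 1.182 × 89.1000 = 1665.8162

1665.82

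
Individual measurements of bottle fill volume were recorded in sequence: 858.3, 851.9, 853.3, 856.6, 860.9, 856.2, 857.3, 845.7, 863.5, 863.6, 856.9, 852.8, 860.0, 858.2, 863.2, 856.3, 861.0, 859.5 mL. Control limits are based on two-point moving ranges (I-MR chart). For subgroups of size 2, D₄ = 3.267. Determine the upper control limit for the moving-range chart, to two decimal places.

17.03

Moving ranges: 6.4, 1.4, 3.3, 4.3, 4.7, 1.1, 11.6, 17.8, 0.1, 6.7, 4.1, 7.2, 1.8, 5.0, 6.9, 4.7, 1.5; M̄R̄ = 88.6000 / 17 = 5.2118
UCL_MR = D₄·M̄R̄ = 3.267 × 5.2118 = 17.0268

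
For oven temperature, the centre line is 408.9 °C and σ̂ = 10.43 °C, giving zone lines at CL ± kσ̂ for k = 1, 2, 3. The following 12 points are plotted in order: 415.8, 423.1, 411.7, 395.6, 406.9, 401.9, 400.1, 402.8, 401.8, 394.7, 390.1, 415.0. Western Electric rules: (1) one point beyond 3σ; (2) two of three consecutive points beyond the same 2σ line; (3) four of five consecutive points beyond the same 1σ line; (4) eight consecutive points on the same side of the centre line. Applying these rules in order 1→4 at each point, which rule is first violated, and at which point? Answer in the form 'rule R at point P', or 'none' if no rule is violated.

rule 4 at point 11

Zone of each point (C = within 1σ̂, B = 1σ̂–2σ̂, A = 2σ̂–3σ̂, * = beyond 3σ̂; sign = side of CL): 1:+C, 2:+B, 3:+C, 4:-B, 5:-C, 6:-C, 7:-C, 8:-C, 9:-C, 10:-B, 11:-B, 12:+C
Rule 4 (eight consecutive points on the same side of the centre line) is satisfied at point 11.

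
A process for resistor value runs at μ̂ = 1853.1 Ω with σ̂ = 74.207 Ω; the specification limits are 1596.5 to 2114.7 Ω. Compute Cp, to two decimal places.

Cp = (USL − LSL) / (6σ̂) = (2114.7 − 1596.5) / (6 × 74.207) = 518.2000 / 445.2420 = 1.1639

1.16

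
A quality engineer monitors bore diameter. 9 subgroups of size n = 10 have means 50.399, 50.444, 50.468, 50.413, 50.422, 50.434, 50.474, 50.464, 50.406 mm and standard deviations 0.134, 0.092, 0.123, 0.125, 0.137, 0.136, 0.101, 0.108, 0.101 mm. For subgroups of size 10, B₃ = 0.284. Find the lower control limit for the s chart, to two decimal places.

s̄ = (0.134 + 0.092 + 0.123 + 0.125 + 0.137 + 0.136 + 0.101 + 0.108 + 0.101) / 9 = 0.1174
LCL_s = B₃·s̄ = 0.284 × 0.1174 = 0.0334

0.03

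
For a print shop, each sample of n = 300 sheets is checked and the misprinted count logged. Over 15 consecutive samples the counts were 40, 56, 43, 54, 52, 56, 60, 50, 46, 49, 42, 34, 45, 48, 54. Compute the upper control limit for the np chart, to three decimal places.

p̄ = Σdᵢ / (k·n) = 729 / (15 × 300) = 0.16200
UCL = np̄ + 3·√(np̄(1−p̄)) = 48.6000 + 3 × √(48.6000×0.83800) = 48.6000 + 3 × 6.3818 = 67.7453

67.745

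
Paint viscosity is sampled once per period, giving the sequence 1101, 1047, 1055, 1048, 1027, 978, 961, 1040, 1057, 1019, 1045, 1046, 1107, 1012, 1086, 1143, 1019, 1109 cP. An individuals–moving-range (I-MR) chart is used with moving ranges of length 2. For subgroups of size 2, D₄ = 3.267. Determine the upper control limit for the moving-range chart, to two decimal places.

157.20

Moving ranges: 54, 8, 7, 21, 49, 17, 79, 17, 38, 26, 1, 61, 95, 74, 57, 124, 90; M̄R̄ = 818.0000 / 17 = 48.1176
UCL_MR = D₄·M̄R̄ = 3.267 × 48.1176 = 157.2004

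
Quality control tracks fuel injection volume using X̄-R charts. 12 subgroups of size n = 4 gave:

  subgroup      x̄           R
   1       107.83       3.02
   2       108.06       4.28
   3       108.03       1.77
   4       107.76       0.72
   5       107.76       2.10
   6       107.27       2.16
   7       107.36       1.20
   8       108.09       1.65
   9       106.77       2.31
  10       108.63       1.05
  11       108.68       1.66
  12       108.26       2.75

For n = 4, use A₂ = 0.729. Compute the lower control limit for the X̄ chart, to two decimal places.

X̄̄ = (107.83 + 108.06 + 108.03 + 107.76 + 107.76 + 107.27 + 107.36 + 108.09 + 106.77 + 108.63 + 108.68 + 108.26) / 12 = 1294.5000 / 12 = 107.8750
R̄ = (3.02 + 4.28 + 1.77 + 0.72 + 2.10 + 2.16 + 1.20 + 1.65 + 2.31 + 1.05 + 1.66 + 2.75) / 12 = 24.6700 / 12 = 2.0558
LCL = X̄̄ − A₂·R̄ = 107.8750 − 0.729 × 2.0558 = 106.3763

106.38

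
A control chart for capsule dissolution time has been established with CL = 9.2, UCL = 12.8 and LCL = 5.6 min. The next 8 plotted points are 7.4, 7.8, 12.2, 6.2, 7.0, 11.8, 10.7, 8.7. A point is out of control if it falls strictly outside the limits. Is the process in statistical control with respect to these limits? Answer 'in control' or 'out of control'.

All 8 points lie within [5.6, 12.8].

in control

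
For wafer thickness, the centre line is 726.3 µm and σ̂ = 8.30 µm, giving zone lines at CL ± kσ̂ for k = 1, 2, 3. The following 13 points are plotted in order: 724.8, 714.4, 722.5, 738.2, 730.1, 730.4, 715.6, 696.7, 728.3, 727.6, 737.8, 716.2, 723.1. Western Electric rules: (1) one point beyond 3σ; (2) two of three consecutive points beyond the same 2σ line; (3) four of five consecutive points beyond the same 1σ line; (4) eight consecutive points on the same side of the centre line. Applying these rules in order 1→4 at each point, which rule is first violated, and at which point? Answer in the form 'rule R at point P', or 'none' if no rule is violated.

Zone of each point (C = within 1σ̂, B = 1σ̂–2σ̂, A = 2σ̂–3σ̂, * = beyond 3σ̂; sign = side of CL): 1:-C, 2:-B, 3:-C, 4:+B, 5:+C, 6:+C, 7:-B, 8:-*, 9:+C, 10:+C, 11:+B, 12:-B, 13:-C
Rule 1 (one point beyond the 3σ limits) is satisfied at point 8.

rule 1 at point 8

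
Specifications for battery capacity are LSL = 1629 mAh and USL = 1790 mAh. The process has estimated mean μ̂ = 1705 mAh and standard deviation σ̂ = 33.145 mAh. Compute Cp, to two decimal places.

Cp = (USL − LSL) / (6σ̂) = (1790 − 1629) / (6 × 33.145) = 161.0000 / 198.8700 = 0.8096

0.81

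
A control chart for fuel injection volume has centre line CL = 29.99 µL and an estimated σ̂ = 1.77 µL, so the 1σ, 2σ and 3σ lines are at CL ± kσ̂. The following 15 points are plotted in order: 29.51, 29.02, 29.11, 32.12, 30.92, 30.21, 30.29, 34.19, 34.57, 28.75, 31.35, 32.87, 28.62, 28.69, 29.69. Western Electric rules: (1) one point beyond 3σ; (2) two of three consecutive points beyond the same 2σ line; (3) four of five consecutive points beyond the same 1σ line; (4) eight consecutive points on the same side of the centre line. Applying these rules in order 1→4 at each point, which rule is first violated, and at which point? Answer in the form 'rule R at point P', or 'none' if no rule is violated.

rule 2 at point 9

Zone of each point (C = within 1σ̂, B = 1σ̂–2σ̂, A = 2σ̂–3σ̂, * = beyond 3σ̂; sign = side of CL): 1:-C, 2:-C, 3:-C, 4:+B, 5:+C, 6:+C, 7:+C, 8:+A, 9:+A, 10:-C, 11:+C, 12:+B, 13:-C, 14:-C, 15:-C
Rule 2 (two of three consecutive points beyond the same 2σ limit) is satisfied at point 9.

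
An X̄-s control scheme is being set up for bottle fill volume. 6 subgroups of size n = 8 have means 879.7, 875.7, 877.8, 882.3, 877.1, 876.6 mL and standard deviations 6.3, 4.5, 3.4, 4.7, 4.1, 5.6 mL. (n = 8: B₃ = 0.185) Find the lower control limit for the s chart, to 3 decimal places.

0.882

s̄ = (6.3 + 4.5 + 3.4 + 4.7 + 4.1 + 5.6) / 6 = 4.7667
LCL_s = B₃·s̄ = 0.185 × 4.7667 = 0.8818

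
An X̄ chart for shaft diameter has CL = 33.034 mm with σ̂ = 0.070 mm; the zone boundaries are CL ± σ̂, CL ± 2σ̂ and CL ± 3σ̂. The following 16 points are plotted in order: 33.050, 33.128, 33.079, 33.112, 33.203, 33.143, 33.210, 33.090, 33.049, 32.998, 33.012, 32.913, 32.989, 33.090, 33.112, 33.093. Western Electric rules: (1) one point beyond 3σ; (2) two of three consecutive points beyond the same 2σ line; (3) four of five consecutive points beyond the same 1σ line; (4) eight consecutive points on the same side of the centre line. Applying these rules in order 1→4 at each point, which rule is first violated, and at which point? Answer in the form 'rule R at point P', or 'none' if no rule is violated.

rule 3 at point 6

Zone of each point (C = within 1σ̂, B = 1σ̂–2σ̂, A = 2σ̂–3σ̂, * = beyond 3σ̂; sign = side of CL): 1:+C, 2:+B, 3:+C, 4:+B, 5:+A, 6:+B, 7:+A, 8:+C, 9:+C, 10:-C, 11:-C, 12:-B, 13:-C, 14:+C, 15:+B, 16:+C
Rule 3 (four of five consecutive points beyond the same 1σ limit) is satisfied at point 6.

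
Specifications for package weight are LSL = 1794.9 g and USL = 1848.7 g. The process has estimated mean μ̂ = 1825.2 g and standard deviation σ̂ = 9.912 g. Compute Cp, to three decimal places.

0.905

Cp = (USL − LSL) / (6σ̂) = (1848.7 − 1794.9) / (6 × 9.912) = 53.8000 / 59.4720 = 0.9046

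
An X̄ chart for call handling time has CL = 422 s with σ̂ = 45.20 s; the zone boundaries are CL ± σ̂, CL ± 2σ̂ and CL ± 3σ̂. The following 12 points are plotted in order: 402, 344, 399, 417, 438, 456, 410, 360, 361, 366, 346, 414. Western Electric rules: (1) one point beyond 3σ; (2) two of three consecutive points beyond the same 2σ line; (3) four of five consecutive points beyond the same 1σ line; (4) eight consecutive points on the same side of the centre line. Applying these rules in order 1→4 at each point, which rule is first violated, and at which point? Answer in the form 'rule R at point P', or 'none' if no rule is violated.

Zone of each point (C = within 1σ̂, B = 1σ̂–2σ̂, A = 2σ̂–3σ̂, * = beyond 3σ̂; sign = side of CL): 1:-C, 2:-B, 3:-C, 4:-C, 5:+C, 6:+C, 7:-C, 8:-B, 9:-B, 10:-B, 11:-B, 12:-C
Rule 3 (four of five consecutive points beyond the same 1σ limit) is satisfied at point 11.

rule 3 at point 11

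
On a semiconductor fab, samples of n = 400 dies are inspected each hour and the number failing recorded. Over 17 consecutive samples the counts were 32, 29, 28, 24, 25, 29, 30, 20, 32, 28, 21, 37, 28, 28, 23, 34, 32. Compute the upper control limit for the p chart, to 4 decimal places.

p̄ = Σdᵢ / (k·n) = 480 / (17 × 400) = 0.07059
UCL = p̄ + 3·√(p̄(1−p̄)/n) = 0.07059 + 3 × √(0.07059×0.92941/400) = 0.07059 + 3 × 0.01281 = 0.10901

0.1090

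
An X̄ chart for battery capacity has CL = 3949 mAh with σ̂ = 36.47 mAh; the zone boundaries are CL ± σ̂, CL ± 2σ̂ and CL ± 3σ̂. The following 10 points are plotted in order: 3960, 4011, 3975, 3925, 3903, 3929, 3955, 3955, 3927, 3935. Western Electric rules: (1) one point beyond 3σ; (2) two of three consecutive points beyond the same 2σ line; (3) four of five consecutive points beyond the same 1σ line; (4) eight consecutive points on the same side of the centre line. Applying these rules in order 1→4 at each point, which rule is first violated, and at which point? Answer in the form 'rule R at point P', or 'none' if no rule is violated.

none

Zone of each point (C = within 1σ̂, B = 1σ̂–2σ̂, A = 2σ̂–3σ̂, * = beyond 3σ̂; sign = side of CL): 1:+C, 2:+B, 3:+C, 4:-C, 5:-B, 6:-C, 7:+C, 8:+C, 9:-C, 10:-C
No rule fires across all 10 points.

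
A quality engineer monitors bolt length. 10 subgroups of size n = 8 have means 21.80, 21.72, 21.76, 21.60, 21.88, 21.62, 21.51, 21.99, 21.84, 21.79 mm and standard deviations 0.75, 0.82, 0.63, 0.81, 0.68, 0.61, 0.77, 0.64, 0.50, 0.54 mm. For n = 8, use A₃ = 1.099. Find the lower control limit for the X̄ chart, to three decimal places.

X̄̄ = (21.80 + 21.72 + 21.76 + 21.60 + 21.88 + 21.62 + 21.51 + 21.99 + 21.84 + 21.79) / 10 = 21.7510
s̄ = (0.75 + 0.82 + 0.63 + 0.81 + 0.68 + 0.61 + 0.77 + 0.64 + 0.50 + 0.54) / 10 = 0.6750
LCL = X̄̄ − A₃·s̄ = 21.7510 − 1.099 × 0.6750 = 21.0092

21.009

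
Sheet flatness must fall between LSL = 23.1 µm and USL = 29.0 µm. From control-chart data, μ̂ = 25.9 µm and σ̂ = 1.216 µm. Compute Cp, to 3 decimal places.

Cp = (USL − LSL) / (6σ̂) = (29.0 − 23.1) / (6 × 1.216) = 5.9000 / 7.2960 = 0.8087

0.809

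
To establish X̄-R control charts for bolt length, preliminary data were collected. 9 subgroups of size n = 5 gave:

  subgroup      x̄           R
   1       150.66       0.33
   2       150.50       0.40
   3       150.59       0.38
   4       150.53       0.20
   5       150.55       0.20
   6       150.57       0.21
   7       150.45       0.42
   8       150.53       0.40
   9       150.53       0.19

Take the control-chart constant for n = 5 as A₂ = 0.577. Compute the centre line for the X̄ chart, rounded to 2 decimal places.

X̄̄ = (150.66 + 150.50 + 150.59 + 150.53 + 150.55 + 150.57 + 150.45 + 150.53 + 150.53) / 9 = 1354.9100 / 9 = 150.5456
CL = X̄̄ = 150.5456

150.55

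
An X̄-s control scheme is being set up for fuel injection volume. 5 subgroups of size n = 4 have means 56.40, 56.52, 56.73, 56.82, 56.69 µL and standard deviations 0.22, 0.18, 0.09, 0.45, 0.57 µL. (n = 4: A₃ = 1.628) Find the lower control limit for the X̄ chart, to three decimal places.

56.140

X̄̄ = (56.40 + 56.52 + 56.73 + 56.82 + 56.69) / 5 = 56.6320
s̄ = (0.22 + 0.18 + 0.09 + 0.45 + 0.57) / 5 = 0.3020
LCL = X̄̄ − A₃·s̄ = 56.6320 − 1.628 × 0.3020 = 56.1403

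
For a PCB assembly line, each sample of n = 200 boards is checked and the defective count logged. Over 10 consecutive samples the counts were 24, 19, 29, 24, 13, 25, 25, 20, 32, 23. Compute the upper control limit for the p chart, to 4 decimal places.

0.1852

p̄ = Σdᵢ / (k·n) = 234 / (10 × 200) = 0.11700
UCL = p̄ + 3·√(p̄(1−p̄)/n) = 0.11700 + 3 × √(0.11700×0.88300/200) = 0.11700 + 3 × 0.02273 = 0.18518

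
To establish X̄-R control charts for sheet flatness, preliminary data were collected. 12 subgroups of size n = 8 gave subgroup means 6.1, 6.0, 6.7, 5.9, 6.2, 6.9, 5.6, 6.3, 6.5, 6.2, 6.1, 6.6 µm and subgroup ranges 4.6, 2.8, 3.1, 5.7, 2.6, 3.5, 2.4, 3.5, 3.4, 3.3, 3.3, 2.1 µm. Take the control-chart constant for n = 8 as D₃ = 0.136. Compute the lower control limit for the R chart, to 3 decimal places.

R̄ = (4.6 + 2.8 + 3.1 + 5.7 + 2.6 + 3.5 + 2.4 + 3.5 + 3.4 + 3.3 + 3.3 + 2.1) / 12 = 40.3000 / 12 = 3.3583
LCL_R = D₃·R̄ = 0.136 × 3.3583 = 0.4567

0.457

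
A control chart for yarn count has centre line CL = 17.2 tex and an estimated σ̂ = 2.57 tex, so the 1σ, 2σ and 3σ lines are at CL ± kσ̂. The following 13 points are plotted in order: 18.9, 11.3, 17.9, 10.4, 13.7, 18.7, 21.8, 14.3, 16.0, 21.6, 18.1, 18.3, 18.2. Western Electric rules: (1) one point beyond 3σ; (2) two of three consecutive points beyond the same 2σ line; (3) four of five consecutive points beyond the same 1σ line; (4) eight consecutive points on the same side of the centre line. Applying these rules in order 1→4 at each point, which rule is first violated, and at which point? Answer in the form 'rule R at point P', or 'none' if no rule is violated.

rule 2 at point 4

Zone of each point (C = within 1σ̂, B = 1σ̂–2σ̂, A = 2σ̂–3σ̂, * = beyond 3σ̂; sign = side of CL): 1:+C, 2:-A, 3:+C, 4:-A, 5:-B, 6:+C, 7:+B, 8:-B, 9:-C, 10:+B, 11:+C, 12:+C, 13:+C
Rule 2 (two of three consecutive points beyond the same 2σ limit) is satisfied at point 4.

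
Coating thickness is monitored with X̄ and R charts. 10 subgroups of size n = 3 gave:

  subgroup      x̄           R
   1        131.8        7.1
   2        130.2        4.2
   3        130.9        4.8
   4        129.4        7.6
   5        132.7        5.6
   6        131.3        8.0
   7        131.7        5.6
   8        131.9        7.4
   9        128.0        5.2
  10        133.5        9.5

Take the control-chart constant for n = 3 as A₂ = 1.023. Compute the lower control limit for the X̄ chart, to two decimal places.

124.49

X̄̄ = (131.8 + 130.2 + 130.9 + 129.4 + 132.7 + 131.3 + 131.7 + 131.9 + 128.0 + 133.5) / 10 = 1311.4000 / 10 = 131.1400
R̄ = (7.1 + 4.2 + 4.8 + 7.6 + 5.6 + 8.0 + 5.6 + 7.4 + 5.2 + 9.5) / 10 = 65.0000 / 10 = 6.5000
LCL = X̄̄ − A₂·R̄ = 131.1400 − 1.023 × 6.5000 = 124.4905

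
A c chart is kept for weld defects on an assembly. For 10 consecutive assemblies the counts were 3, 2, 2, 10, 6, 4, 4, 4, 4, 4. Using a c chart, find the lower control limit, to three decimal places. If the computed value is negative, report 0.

c̄ = (3 + 2 + 2 + 10 + 6 + 4 + 4 + 4 + 4 + 4) / 10 = 43 / 10 = 4.3000
LCL = c̄ − 3√c̄ = 4.3000 − 3 × 2.0736 = -1.9209 → 0 (cannot be negative)

0.000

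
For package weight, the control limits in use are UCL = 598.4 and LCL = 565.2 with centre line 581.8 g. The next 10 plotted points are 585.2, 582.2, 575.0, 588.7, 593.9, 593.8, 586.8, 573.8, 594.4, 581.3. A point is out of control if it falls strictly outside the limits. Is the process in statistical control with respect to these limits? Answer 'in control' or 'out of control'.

in control

All 10 points lie within [565.2, 598.4].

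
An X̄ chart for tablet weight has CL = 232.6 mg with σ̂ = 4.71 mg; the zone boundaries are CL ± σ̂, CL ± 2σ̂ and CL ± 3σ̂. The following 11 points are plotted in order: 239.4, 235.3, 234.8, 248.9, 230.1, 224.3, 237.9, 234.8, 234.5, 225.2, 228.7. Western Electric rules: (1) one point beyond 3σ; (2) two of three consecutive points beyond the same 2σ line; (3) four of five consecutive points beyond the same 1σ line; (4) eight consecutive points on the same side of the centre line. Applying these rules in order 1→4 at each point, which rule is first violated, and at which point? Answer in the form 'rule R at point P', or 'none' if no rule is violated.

Zone of each point (C = within 1σ̂, B = 1σ̂–2σ̂, A = 2σ̂–3σ̂, * = beyond 3σ̂; sign = side of CL): 1:+B, 2:+C, 3:+C, 4:+*, 5:-C, 6:-B, 7:+B, 8:+C, 9:+C, 10:-B, 11:-C
Rule 1 (one point beyond the 3σ limits) is satisfied at point 4.

rule 1 at point 4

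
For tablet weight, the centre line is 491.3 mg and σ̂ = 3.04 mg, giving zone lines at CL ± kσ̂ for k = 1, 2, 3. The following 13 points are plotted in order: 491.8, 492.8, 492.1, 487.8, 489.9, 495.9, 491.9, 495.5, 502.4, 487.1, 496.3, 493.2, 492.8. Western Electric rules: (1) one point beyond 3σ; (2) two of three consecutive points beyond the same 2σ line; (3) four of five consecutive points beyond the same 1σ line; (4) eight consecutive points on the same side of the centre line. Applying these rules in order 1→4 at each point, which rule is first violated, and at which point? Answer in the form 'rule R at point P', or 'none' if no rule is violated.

Zone of each point (C = within 1σ̂, B = 1σ̂–2σ̂, A = 2σ̂–3σ̂, * = beyond 3σ̂; sign = side of CL): 1:+C, 2:+C, 3:+C, 4:-B, 5:-C, 6:+B, 7:+C, 8:+B, 9:+*, 10:-B, 11:+B, 12:+C, 13:+C
Rule 1 (one point beyond the 3σ limits) is satisfied at point 9.

rule 1 at point 9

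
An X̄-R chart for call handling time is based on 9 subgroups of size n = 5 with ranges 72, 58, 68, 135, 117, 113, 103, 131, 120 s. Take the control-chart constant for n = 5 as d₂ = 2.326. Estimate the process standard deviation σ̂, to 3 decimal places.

43.804

R̄ = (72 + 58 + 68 + 135 + 117 + 113 + 103 + 131 + 120) / 9 = 101.8889
σ̂ = R̄ / d₂ = 101.8889 / 2.326 = 43.8043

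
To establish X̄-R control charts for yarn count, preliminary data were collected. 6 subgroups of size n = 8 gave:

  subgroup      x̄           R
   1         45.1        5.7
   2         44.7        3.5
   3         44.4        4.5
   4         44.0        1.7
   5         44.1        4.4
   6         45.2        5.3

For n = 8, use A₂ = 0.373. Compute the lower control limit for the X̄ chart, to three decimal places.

43.023

X̄̄ = (45.1 + 44.7 + 44.4 + 44.0 + 44.1 + 45.2) / 6 = 267.5000 / 6 = 44.5833
R̄ = (5.7 + 3.5 + 4.5 + 1.7 + 4.4 + 5.3) / 6 = 25.1000 / 6 = 4.1833
LCL = X̄̄ − A₂·R̄ = 44.5833 − 0.373 × 4.1833 = 43.0230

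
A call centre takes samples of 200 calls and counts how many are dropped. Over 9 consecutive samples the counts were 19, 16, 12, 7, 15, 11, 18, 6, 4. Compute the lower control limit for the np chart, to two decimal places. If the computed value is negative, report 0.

1.92

p̄ = Σdᵢ / (k·n) = 108 / (9 × 200) = 0.06000
LCL = np̄ − 3·√(np̄(1−p̄)) = 12.0000 − 3 × 3.3586 = 1.9243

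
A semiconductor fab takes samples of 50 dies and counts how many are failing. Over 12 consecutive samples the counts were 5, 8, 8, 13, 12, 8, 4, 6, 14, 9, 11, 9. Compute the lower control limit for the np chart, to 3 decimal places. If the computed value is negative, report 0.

p̄ = Σdᵢ / (k·n) = 107 / (12 × 50) = 0.17833
LCL = np̄ − 3·√(np̄(1−p̄)) = 8.9167 − 3 × 2.7068 = 0.7964

0.796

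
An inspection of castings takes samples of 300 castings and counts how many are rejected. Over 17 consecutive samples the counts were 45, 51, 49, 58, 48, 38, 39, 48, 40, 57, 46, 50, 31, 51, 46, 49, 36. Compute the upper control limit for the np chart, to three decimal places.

64.722

p̄ = Σdᵢ / (k·n) = 782 / (17 × 300) = 0.15333
UCL = np̄ + 3·√(np̄(1−p̄)) = 46.0000 + 3 × √(46.0000×0.84667) = 46.0000 + 3 × 6.2407 = 64.7222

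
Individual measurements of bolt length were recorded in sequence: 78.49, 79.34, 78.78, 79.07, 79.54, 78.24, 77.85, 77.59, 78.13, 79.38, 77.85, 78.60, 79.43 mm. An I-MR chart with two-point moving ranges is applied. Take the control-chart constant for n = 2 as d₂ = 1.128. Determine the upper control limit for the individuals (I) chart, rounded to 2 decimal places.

X̄ = (78.49 + 79.34 + 78.78 + 79.07 + 79.54 + 78.24 + 77.85 + 77.59 + 78.13 + 79.38 + 77.85 + 78.60 + 79.43) / 13 = 78.6377
Moving ranges: 0.85, 0.56, 0.29, 0.47, 1.30, 0.39, 0.26, 0.54, 1.25, 1.53, 0.75, 0.83; M̄R̄ = 9.0200 / 12 = 0.7517
UCL = X̄ + 3·M̄R̄/d₂ = 78.6377 + 3 × 0.7517 / 1.128 = 80.6368

80.64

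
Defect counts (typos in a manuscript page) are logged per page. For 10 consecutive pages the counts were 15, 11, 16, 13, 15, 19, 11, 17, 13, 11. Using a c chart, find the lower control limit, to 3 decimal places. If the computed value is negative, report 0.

2.835

c̄ = (15 + 11 + 16 + 13 + 15 + 19 + 11 + 17 + 13 + 11) / 10 = 141 / 10 = 14.1000
LCL = c̄ − 3√c̄ = 14.1000 − 3 × 3.7550 = 2.8350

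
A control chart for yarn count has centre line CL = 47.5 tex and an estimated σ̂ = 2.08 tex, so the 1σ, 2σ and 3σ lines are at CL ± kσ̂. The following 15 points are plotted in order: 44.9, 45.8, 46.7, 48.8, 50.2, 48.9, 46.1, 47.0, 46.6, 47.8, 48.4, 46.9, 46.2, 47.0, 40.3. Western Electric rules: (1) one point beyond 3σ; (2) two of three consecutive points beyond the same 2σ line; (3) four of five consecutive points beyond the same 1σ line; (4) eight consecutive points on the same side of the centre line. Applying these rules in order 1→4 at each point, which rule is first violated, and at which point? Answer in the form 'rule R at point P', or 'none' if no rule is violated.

rule 1 at point 15

Zone of each point (C = within 1σ̂, B = 1σ̂–2σ̂, A = 2σ̂–3σ̂, * = beyond 3σ̂; sign = side of CL): 1:-B, 2:-C, 3:-C, 4:+C, 5:+B, 6:+C, 7:-C, 8:-C, 9:-C, 10:+C, 11:+C, 12:-C, 13:-C, 14:-C, 15:-*
Rule 1 (one point beyond the 3σ limits) is satisfied at point 15.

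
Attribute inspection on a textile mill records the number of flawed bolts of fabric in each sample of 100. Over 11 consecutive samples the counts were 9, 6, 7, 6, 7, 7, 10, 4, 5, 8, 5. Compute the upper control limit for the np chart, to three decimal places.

p̄ = Σdᵢ / (k·n) = 74 / (11 × 100) = 0.06727
UCL = np̄ + 3·√(np̄(1−p̄)) = 6.7273 + 3 × √(6.7273×0.93273) = 6.7273 + 3 × 2.5049 = 14.2421

14.242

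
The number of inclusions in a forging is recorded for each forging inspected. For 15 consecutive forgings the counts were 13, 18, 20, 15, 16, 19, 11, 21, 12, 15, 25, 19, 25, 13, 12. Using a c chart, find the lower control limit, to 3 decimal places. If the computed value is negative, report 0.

c̄ = (13 + 18 + 20 + 15 + 16 + 19 + 11 + 21 + 12 + 15 + 25 + 19 + 25 + 13 + 12) / 15 = 254 / 15 = 16.9333
LCL = c̄ − 3√c̄ = 16.9333 − 3 × 4.1150 = 4.5883

4.588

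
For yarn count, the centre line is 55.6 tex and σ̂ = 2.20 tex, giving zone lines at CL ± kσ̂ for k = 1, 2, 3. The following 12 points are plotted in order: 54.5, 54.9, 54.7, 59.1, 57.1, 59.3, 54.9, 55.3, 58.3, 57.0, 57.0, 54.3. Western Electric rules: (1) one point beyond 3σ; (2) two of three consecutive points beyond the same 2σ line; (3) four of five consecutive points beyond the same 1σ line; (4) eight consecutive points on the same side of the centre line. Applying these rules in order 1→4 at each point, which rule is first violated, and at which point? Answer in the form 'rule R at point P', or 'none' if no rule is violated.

none

Zone of each point (C = within 1σ̂, B = 1σ̂–2σ̂, A = 2σ̂–3σ̂, * = beyond 3σ̂; sign = side of CL): 1:-C, 2:-C, 3:-C, 4:+B, 5:+C, 6:+B, 7:-C, 8:-C, 9:+B, 10:+C, 11:+C, 12:-C
No rule fires across all 12 points.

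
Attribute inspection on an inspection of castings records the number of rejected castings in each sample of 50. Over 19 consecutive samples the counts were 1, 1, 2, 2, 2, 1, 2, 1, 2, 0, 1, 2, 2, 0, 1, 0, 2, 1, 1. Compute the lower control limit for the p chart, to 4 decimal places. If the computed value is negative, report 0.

0.0000

p̄ = Σdᵢ / (k·n) = 24 / (19 × 50) = 0.02526
LCL = p̄ − 3·√(p̄(1−p̄)/n) = 0.02526 − 3 × 0.02219 = -0.04131 → 0 (negative, so LCL = 0)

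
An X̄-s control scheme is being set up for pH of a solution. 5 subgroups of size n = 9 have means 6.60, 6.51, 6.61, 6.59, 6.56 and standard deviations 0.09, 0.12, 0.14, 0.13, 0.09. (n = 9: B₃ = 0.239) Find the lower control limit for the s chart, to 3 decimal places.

s̄ = (0.09 + 0.12 + 0.14 + 0.13 + 0.09) / 5 = 0.1140
LCL_s = B₃·s̄ = 0.239 × 0.1140 = 0.0272

0.027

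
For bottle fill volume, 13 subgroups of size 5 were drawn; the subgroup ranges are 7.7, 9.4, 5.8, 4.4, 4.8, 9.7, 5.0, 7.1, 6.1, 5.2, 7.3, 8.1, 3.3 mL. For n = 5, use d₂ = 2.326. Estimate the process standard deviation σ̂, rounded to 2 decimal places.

2.77

R̄ = (7.7 + 9.4 + 5.8 + 4.4 + 4.8 + 9.7 + 5.0 + 7.1 + 6.1 + 5.2 + 7.3 + 8.1 + 3.3) / 13 = 6.4538
σ̂ = R̄ / d₂ = 6.4538 / 2.326 = 2.7747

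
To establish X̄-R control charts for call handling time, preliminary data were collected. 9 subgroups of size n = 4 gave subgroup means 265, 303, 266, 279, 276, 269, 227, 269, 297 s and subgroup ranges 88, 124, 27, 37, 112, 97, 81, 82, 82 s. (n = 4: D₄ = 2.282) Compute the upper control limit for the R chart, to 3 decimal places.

R̄ = (88 + 124 + 27 + 37 + 112 + 97 + 81 + 82 + 82) / 9 = 730.0000 / 9 = 81.1111
UCL_R = D₄·R̄ = 2.282 × 81.1111 = 185.0956

185.096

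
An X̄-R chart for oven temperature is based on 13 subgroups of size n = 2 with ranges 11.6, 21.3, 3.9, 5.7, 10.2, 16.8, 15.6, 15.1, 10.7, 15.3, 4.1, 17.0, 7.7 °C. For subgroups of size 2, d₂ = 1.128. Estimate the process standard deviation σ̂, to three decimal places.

R̄ = (11.6 + 21.3 + 3.9 + 5.7 + 10.2 + 16.8 + 15.6 + 15.1 + 10.7 + 15.3 + 4.1 + 17.0 + 7.7) / 13 = 11.9231
σ̂ = R̄ / d₂ = 11.9231 / 1.128 = 10.5701

10.570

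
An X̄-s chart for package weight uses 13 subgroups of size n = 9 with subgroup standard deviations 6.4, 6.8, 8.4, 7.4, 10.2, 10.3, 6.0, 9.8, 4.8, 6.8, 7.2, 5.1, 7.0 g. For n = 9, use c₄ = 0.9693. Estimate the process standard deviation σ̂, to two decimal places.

s̄ = (6.4 + 6.8 + 8.4 + 7.4 + 10.2 + 10.3 + 6.0 + 9.8 + 4.8 + 6.8 + 7.2 + 5.1 + 7.0) / 13 = 7.4000
σ̂ = s̄ / c₄ = 7.4000 / 0.9693 = 7.6344

7.63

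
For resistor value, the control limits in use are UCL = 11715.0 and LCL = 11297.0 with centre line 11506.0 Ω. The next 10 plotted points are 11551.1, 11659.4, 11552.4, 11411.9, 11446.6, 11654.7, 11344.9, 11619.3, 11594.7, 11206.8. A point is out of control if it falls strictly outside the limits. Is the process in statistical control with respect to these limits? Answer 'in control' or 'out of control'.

out of control

Compare each point to [11297.0, 11715.0]: sample 10 = 11206.8 < LCL.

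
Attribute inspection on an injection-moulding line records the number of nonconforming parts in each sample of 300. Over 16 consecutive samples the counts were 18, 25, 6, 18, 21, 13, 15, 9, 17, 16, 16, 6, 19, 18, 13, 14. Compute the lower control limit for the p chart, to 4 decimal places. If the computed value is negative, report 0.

p̄ = Σdᵢ / (k·n) = 244 / (16 × 300) = 0.05083
LCL = p̄ − 3·√(p̄(1−p̄)/n) = 0.05083 − 3 × 0.01268 = 0.01279

0.0128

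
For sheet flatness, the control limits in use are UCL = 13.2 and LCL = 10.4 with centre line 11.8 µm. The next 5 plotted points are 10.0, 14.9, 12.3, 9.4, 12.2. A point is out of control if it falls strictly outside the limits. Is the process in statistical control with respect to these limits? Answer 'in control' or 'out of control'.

Compare each point to [10.4, 13.2]: sample 1 = 10.0 < LCL; sample 2 = 14.9 > UCL; sample 4 = 9.4 < LCL.

out of control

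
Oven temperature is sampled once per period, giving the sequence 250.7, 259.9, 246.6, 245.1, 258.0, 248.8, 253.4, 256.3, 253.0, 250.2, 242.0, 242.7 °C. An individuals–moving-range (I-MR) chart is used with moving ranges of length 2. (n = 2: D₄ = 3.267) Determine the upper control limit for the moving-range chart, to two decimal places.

20.37

Moving ranges: 9.2, 13.3, 1.5, 12.9, 9.2, 4.6, 2.9, 3.3, 2.8, 8.2, 0.7; M̄R̄ = 68.6000 / 11 = 6.2364
UCL_MR = D₄·M̄R̄ = 3.267 × 6.2364 = 20.3742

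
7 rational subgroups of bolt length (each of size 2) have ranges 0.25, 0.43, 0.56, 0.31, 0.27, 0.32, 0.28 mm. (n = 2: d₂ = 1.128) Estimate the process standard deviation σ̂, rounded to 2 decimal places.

R̄ = (0.25 + 0.43 + 0.56 + 0.31 + 0.27 + 0.32 + 0.28) / 7 = 0.3457
σ̂ = R̄ / d₂ = 0.3457 / 1.128 = 0.3065

0.31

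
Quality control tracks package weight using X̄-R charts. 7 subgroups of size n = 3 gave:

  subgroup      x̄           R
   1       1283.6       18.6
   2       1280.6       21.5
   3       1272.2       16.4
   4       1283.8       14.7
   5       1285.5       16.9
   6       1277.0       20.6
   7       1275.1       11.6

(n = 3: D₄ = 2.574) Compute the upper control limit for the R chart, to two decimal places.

R̄ = (18.6 + 21.5 + 16.4 + 14.7 + 16.9 + 20.6 + 11.6) / 7 = 120.3000 / 7 = 17.1857
UCL_R = D₄·R̄ = 2.574 × 17.1857 = 44.2360

44.24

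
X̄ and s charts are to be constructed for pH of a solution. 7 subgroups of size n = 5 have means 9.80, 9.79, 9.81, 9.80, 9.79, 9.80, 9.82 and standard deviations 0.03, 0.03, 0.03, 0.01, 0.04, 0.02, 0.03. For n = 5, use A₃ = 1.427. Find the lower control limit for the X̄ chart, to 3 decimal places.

9.763

X̄̄ = (9.80 + 9.79 + 9.81 + 9.80 + 9.79 + 9.80 + 9.82) / 7 = 9.8014
s̄ = (0.03 + 0.03 + 0.03 + 0.01 + 0.04 + 0.02 + 0.03) / 7 = 0.0271
LCL = X̄̄ − A₃·s̄ = 9.8014 − 1.427 × 0.0271 = 9.7627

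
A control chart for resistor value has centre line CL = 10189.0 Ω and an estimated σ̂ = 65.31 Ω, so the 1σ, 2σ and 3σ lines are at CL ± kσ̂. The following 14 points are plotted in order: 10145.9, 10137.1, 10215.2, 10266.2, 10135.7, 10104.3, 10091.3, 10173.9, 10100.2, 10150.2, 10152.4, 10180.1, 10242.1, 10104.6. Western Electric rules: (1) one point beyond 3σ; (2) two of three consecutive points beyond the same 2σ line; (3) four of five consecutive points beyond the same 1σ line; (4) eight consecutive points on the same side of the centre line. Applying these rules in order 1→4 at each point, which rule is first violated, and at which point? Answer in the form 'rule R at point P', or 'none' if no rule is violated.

rule 4 at point 12

Zone of each point (C = within 1σ̂, B = 1σ̂–2σ̂, A = 2σ̂–3σ̂, * = beyond 3σ̂; sign = side of CL): 1:-C, 2:-C, 3:+C, 4:+B, 5:-C, 6:-B, 7:-B, 8:-C, 9:-B, 10:-C, 11:-C, 12:-C, 13:+C, 14:-B
Rule 4 (eight consecutive points on the same side of the centre line) is satisfied at point 12.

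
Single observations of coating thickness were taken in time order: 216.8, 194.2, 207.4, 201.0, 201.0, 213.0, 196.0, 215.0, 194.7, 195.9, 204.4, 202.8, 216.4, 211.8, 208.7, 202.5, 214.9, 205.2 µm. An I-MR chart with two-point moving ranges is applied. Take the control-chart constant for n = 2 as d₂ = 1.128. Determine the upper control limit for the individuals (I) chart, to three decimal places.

232.465

X̄ = (216.8 + 194.2 + 207.4 + 201.0 + 201.0 + 213.0 + 196.0 + 215.0 + 194.7 + 195.9 + 204.4 + 202.8 + 216.4 + 211.8 + 208.7 + 202.5 + 214.9 + 205.2) / 18 = 205.6500
Moving ranges: 22.6, 13.2, 6.4, 0.0, 12.0, 17.0, 19.0, 20.3, 1.2, 8.5, 1.6, 13.6, 4.6, 3.1, 6.2, 12.4, 9.7; M̄R̄ = 171.4000 / 17 = 10.0824
UCL = X̄ + 3·M̄R̄/d₂ = 205.6500 + 3 × 10.0824 / 1.128 = 232.4648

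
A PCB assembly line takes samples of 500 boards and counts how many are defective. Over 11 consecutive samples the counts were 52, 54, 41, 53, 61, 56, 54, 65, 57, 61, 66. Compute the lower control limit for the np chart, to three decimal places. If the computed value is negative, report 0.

p̄ = Σdᵢ / (k·n) = 620 / (11 × 500) = 0.11273
LCL = np̄ − 3·√(np̄(1−p̄)) = 56.3636 − 3 × 7.0718 = 35.1483

35.148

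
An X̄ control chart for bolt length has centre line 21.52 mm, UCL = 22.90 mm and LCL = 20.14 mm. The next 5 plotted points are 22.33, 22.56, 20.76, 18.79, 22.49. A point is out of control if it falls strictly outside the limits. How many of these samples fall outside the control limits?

Compare each point to [20.14, 22.90]: sample 4 = 18.79 < LCL.

1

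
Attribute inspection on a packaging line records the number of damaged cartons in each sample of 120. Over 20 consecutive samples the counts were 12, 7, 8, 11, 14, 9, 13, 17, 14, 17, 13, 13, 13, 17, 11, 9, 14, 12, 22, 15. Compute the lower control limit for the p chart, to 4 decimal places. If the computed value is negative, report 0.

p̄ = Σdᵢ / (k·n) = 261 / (20 × 120) = 0.10875
LCL = p̄ − 3·√(p̄(1−p̄)/n) = 0.10875 − 3 × 0.02842 = 0.02349

0.0235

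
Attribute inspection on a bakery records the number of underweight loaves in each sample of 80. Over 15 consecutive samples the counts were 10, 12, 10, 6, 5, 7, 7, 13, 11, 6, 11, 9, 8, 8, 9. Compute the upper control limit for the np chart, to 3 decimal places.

17.196

p̄ = Σdᵢ / (k·n) = 132 / (15 × 80) = 0.11000
UCL = np̄ + 3·√(np̄(1−p̄)) = 8.8000 + 3 × √(8.8000×0.89000) = 8.8000 + 3 × 2.7986 = 17.1957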